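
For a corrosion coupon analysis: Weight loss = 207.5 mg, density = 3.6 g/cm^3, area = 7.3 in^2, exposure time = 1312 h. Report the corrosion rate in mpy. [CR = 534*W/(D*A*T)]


Apply the mpy weight-loss relation: CR = 534 * W / (D * A * T)
Numerator: 534 * 207.5 = 110805.0
Denominator: 3.6 * 7.3 * 1312 = 34479.36
CR = 110805.0 / 34479.36 = 3.21366 mpy

3.21366 mpy


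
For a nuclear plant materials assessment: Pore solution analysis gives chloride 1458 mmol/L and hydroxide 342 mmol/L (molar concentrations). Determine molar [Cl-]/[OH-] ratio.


Threshold parameter = [Cl-] / [OH-] (molar basis; both in mmol/L, so units cancel)
Ratio = 1458 / 342 = 4.26

4.26


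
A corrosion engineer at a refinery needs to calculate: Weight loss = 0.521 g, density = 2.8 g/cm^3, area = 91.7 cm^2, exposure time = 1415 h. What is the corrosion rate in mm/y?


Apply the mm/y weight-loss relation: CR = 87600 * W / (D * A * T)
Numerator: 87600 * 0.521 = 45639.6
Denominator: 2.8 * 91.7 * 1415 = 363315.4
CR = 45639.6 / 363315.4 = 0.12562 mm/y

0.12562 mm/y


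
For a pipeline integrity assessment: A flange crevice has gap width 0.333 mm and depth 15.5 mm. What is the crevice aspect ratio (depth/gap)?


Aspect ratio = depth / gap
Ratio = 15.5 / 0.333 = 46.5

46.5


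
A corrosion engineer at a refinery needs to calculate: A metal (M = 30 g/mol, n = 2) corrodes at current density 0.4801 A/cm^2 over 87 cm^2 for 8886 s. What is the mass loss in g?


Apply Faraday's law: m = i*A*t*M / (n*F)
Total charge passed Q = i*A*t = 0.4801*87*8886 = 371156.6682 C
m = Q*M/(n*F) = 371156.6682*30/(2*96485) = 57.7017 g

57.7017 g


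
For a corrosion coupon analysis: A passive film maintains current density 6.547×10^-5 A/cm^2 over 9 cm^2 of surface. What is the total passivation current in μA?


I = i_pass * A, then convert A → μA (×10^6)
I = 6.547×10^-5 * 9 * 10^6 = 589.23 μA

589.23 μA


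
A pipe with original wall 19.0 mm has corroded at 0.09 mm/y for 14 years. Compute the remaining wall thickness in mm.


Remaining wall = original − CR × time
t = 19.0 − 0.09*14 = 19.0 − 1.26 = 17.74 mm

17.74 mm


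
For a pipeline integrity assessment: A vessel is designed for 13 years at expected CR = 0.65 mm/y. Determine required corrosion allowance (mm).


Corrosion allowance = CR × design life
CA = 0.65 * 13 = 8.45 mm

8.45 mm


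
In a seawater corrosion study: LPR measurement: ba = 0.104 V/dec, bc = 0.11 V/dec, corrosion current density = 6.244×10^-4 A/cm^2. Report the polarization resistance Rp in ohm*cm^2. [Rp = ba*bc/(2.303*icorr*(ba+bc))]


Apply the Stern-Geary equation: Rp = ba*bc / (2.303*icorr*(ba+bc))
ba*bc = 0.104*0.11 = 0.01144
ba+bc = 0.214; 2.303*icorr*(ba+bc) = 2.303*6.244×10^-4*0.214 = 3.0773054×10^-4
Rp = 0.01144 / 3.0773054×10^-4 = 37.2 ohm*cm^2

37.2 ohm*cm^2


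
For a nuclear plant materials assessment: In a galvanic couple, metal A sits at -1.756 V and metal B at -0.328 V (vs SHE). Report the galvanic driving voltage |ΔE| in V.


Driving voltage is the absolute potential difference.
|ΔE| = |-1.756 − (-0.328)| = 1.428 V

1.428 V


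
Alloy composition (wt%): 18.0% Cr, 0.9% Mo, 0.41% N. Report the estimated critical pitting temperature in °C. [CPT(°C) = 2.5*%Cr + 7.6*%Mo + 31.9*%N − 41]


Apply the ASTM G48 empirical CPT estimate: CPT(°C) = 2.5*%Cr + 7.6*%Mo + 31.9*%N − 41
2.5*18.0 = 45; 7.6*0.9 = 6.84; 31.9*0.41 = 13.079
CPT = 45 + 6.84 + 13.079 − 41 = 23.919 °C
Rounded to 0.1 °C: CPT ≈ 23.9 °C

23.9 °C


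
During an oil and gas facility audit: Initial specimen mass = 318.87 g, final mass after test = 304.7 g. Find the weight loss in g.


Weight loss = initial − final
WL = 318.87 − 304.7 = 14.17 g

14.17 g


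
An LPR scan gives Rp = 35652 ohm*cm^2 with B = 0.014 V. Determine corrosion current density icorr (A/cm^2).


Apply the Stern-Geary relation: icorr = B / Rp
icorr = 0.014 / 35652 = 3.927×10^-7 A/cm^2

3.927×10^-7 A/cm^2


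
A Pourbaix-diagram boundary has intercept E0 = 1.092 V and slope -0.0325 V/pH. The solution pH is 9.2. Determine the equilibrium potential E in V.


Apply the Pourbaix line equation: E = E0 + slope*pH
E = 1.092 + (-0.0325)*9.2 = 1.092 + (-0.299) = 0.793 V
Rounded to 4 decimal places: E = 0.7930 V

0.7930 V


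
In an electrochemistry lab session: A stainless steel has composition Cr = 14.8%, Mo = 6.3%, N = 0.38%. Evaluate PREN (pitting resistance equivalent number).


Apply the PREN formula: PREN = Cr + 3.3*Mo + 16*N
PREN = 14.8 + 3.3*6.3 + 16*0.38
PREN = 14.8 + 20.79 + 6.08 = 41.67

41.67


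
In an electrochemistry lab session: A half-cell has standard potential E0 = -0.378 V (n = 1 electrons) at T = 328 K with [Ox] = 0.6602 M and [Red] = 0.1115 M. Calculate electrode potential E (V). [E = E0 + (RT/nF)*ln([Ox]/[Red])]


Apply the Nernst equation: E = E0 + (RT/nF)*ln([Ox]/[Red])
Step 1: RT/nF = 8.314*328/(1*96485) = 0.02826338 V
Step 2: [Ox]/[Red] = 0.6602/0.1115 = 5.921076
Step 3: ln(5.921076) = 1.778518
Step 4: correction = 0.02826338 * 1.778518 = 0.05 V
E = -0.378 + 0.05 = -0.328 V

-0.328 V


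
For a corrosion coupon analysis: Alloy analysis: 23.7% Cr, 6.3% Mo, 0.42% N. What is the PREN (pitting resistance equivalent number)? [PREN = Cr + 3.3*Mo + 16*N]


Apply the PREN formula: PREN = Cr + 3.3*Mo + 16*N
PREN = 23.7 + 3.3*6.3 + 16*0.42
PREN = 23.7 + 20.79 + 6.72 = 51.21

51.21


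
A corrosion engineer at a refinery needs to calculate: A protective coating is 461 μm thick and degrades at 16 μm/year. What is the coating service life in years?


Service life = thickness / degradation rate
Life = 461 / 16 = 28.8 years

28.8 years


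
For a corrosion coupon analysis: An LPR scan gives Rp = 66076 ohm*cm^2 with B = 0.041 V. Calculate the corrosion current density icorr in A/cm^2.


Apply the Stern-Geary relation: icorr = B / Rp
icorr = 0.041 / 66076 = 6.205×10^-7 A/cm^2

6.205×10^-7 A/cm^2


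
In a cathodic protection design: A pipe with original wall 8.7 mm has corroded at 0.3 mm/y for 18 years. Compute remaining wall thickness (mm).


Remaining wall = original − CR × time
t = 8.7 − 0.3*18 = 8.7 − 5.4 = 3.3 mm

3.3 mm


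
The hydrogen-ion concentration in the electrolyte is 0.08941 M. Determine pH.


pH = −log10[H+]
pH = −log10(0.08941) = 1.05

1.05


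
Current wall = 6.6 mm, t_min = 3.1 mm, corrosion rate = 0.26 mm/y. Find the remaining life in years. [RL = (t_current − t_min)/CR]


Apply the remaining-life relation: RL = (t_current − t_min) / CR
RL = (6.6 − 3.1) / 0.26 = 3.5 / 0.26 = 13.5 years

13.5 years


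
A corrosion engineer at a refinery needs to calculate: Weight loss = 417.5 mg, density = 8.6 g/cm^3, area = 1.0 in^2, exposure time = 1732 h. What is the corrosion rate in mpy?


Apply the mpy weight-loss relation: CR = 534 * W / (D * A * T)
Numerator: 534 * 417.5 = 222945.0
Denominator: 8.6 * 1.0 * 1732 = 14895.2
CR = 222945.0 / 14895.2 = 14.968 mpy

14.968 mpy


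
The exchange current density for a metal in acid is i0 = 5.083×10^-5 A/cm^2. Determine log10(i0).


i0 = 5.083×10^-5 A/cm^2
log10(i0) = -4.294

-4.294


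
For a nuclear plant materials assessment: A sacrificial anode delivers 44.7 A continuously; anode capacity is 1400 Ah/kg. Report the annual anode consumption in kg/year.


Annual consumption = current * hours per year / capacity
Rate = 44.7 * 8760 / 1400 = 279.7 kg/year

279.7 kg/year


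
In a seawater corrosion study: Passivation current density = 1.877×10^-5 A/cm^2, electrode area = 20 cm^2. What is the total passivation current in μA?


I = i_pass * A, then convert A → μA (×10^6)
I = 1.877×10^-5 * 20 * 10^6 = 375.4 μA

375.4 μA


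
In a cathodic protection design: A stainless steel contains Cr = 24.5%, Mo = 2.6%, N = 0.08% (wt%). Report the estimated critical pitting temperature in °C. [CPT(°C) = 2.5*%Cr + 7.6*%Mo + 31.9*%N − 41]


Apply the ASTM G48 empirical CPT estimate: CPT(°C) = 2.5*%Cr + 7.6*%Mo + 31.9*%N − 41
2.5*24.5 = 61.25; 7.6*2.6 = 19.76; 31.9*0.08 = 2.552
CPT = 61.25 + 19.76 + 2.552 − 41 = 42.562 °C
Rounded to 0.1 °C: CPT ≈ 42.6 °C

42.6 °C


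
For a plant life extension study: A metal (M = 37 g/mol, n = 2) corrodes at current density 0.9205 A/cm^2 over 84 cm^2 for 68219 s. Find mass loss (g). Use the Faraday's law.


Apply Faraday's law: m = i*A*t*M / (n*F)
Total charge passed Q = i*A*t = 0.9205*84*68219 = 5274829.518 C
m = Q*M/(n*F) = 5274829.518*37/(2*96485) = 1011.394 g

1011.394 g


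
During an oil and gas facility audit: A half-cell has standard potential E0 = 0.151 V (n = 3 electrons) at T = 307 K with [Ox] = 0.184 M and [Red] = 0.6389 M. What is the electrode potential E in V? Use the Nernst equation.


Apply the Nernst equation: E = E0 + (RT/nF)*ln([Ox]/[Red])
Step 1: RT/nF = 8.314*307/(3*96485) = 0.00881794 V
Step 2: [Ox]/[Red] = 0.184/0.6389 = 0.287995
Step 3: ln(0.287995) = -1.244812
Step 4: correction = 0.00881794 * -1.244812 = -0.011 V
E = 0.151 + -0.011 = 0.14 V

0.14 V


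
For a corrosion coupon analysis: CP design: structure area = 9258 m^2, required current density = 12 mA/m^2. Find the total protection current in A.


I = area * current density, then convert mA → A (÷1000)
I = 9258 * 12 / 1000 = 111.1 A

111.1 A


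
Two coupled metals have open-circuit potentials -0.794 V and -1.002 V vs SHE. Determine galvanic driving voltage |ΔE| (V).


Driving voltage is the absolute potential difference.
|ΔE| = |-0.794 − (-1.002)| = 0.208 V

0.208 V


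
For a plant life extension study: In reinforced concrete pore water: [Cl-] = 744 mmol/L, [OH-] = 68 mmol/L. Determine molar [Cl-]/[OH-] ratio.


Threshold parameter = [Cl-] / [OH-] (molar basis; both in mmol/L, so units cancel)
Ratio = 744 / 68 = 10.94

10.94


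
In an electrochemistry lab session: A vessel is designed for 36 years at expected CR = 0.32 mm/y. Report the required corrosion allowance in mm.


Corrosion allowance = CR × design life
CA = 0.32 * 36 = 11.52 mm

11.52 mm


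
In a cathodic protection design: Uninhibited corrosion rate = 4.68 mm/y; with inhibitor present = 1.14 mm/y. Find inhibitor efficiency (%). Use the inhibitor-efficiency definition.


Apply the inhibitor-efficiency definition: IE = (CR_blank − CR_inh)/CR_blank × 100
IE = (4.68 − 1.14) / 4.68 × 100
IE = 3.54 / 4.68 × 100 = 75.6 %

75.6 %


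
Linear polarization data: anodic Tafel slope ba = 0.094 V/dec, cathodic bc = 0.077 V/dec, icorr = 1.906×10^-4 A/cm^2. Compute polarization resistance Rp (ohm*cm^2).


Apply the Stern-Geary equation: Rp = ba*bc / (2.303*icorr*(ba+bc))
ba*bc = 0.094*0.077 = 0.007238
ba+bc = 0.171; 2.303*icorr*(ba+bc) = 2.303*1.906×10^-4*0.171 = 7.5060758×10^-5
Rp = 0.007238 / 7.5060758×10^-5 = 96.43 ohm*cm^2

96.43 ohm*cm^2


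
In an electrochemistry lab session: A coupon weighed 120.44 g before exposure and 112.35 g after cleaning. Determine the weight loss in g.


Weight loss = initial − final
WL = 120.44 − 112.35 = 8.09 g

8.09 g


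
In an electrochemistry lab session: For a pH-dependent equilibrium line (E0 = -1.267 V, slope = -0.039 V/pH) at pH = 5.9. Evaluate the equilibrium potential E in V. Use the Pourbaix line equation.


Apply the Pourbaix line equation: E = E0 + slope*pH
E = -1.267 + (-0.039)*5.9 = -1.267 + (-0.2301) = -1.4971 V
Rounded to 3 decimal places: E = -1.497 V

-1.497 V


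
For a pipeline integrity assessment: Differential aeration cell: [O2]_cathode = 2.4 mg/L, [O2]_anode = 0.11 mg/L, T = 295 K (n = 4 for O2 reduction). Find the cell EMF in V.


Apply the Nernst concentration-cell relation: E = (RT/nF)*ln(C_cathode/C_anode)
RT/nF = 8.314*295/(4*96485) = 0.00635495 V
ln(2.4/0.11) = 3.08274
E = 0.00635495 * 3.08274 = 0.01959 V

0.01959 V


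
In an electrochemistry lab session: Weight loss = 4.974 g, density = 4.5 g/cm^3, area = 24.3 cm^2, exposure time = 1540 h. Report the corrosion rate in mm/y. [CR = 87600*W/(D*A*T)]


Apply the mm/y weight-loss relation: CR = 87600 * W / (D * A * T)
Numerator: 87600 * 4.974 = 435722.4
Denominator: 4.5 * 24.3 * 1540 = 168399.0
CR = 435722.4 / 168399.0 = 2.58744 mm/y

2.58744 mm/y


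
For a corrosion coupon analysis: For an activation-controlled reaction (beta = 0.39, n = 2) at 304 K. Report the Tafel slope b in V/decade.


Apply the Tafel slope relation: b = 2.303*R*T/(beta*n*F)
Numerator: 2.303 * 8.314 * 304 = 5820.73
Denominator: 0.39 * 2 * 96485 = 75258.3
b = 5820.73 / 75258.3 = 0.0773 V/decade

0.0773 V/decade


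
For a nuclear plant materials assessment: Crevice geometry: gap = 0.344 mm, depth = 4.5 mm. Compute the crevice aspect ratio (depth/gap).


Aspect ratio = depth / gap
Ratio = 4.5 / 0.344 = 13.1

13.1


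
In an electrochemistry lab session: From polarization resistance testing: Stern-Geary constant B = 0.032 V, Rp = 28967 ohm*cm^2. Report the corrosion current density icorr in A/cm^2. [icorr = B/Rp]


Apply the Stern-Geary relation: icorr = B / Rp
icorr = 0.032 / 28967 = 1.105×10^-6 A/cm^2

1.105×10^-6 A/cm^2


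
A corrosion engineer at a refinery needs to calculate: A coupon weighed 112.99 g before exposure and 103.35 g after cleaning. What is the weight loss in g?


Weight loss = initial − final
WL = 112.99 − 103.35 = 9.64 g

9.64 g


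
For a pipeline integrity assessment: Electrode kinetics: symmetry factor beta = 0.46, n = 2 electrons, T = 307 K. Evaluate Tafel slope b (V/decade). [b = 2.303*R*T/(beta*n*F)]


Apply the Tafel slope relation: b = 2.303*R*T/(beta*n*F)
Numerator: 2.303 * 8.314 * 307 = 5878.17
Denominator: 0.46 * 2 * 96485 = 88766.2
b = 5878.17 / 88766.2 = 0.0662 V/decade

0.0662 V/decade


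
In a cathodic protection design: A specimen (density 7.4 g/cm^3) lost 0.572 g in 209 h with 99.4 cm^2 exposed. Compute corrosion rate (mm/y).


Apply the mm/y weight-loss relation: CR = 87600 * W / (D * A * T)
Numerator: 87600 * 0.572 = 50107.2
Denominator: 7.4 * 99.4 * 209 = 153732.04
CR = 50107.2 / 153732.04 = 0.32594 mm/y

0.32594 mm/y


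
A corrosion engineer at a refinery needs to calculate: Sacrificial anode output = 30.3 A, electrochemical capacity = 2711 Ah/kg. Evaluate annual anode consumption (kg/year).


Annual consumption = current * hours per year / capacity
Rate = 30.3 * 8760 / 2711 = 97.9 kg/year

97.9 kg/year


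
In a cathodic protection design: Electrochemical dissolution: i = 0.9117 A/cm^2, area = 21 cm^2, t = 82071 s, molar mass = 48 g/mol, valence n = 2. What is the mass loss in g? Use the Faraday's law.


Apply Faraday's law: m = i*A*t*M / (n*F)
Total charge passed Q = i*A*t = 0.9117*21*82071 = 1571306.7447 C
m = Q*M/(n*F) = 1571306.7447*48/(2*96485) = 390.852 g

390.852 g


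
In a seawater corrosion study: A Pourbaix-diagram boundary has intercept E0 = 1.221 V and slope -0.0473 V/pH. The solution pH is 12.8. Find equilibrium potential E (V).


Apply the Pourbaix line equation: E = E0 + slope*pH
E = 1.221 + (-0.0473)*12.8 = 1.221 + (-0.60544) = 0.61556 V
Rounded to 3 decimal places: E = 0.616 V

0.616 V


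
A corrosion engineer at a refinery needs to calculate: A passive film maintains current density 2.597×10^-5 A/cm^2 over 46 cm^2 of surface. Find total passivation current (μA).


I = i_pass * A, then convert A → μA (×10^6)
I = 2.597×10^-5 * 46 * 10^6 = 1194.62 μA

1194.62 μA


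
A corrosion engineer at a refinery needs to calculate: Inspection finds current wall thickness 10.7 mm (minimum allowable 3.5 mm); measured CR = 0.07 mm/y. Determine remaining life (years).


Apply the remaining-life relation: RL = (t_current − t_min) / CR
RL = (10.7 − 3.5) / 0.07 = 7.2 / 0.07 = 102.9 years

102.9 years


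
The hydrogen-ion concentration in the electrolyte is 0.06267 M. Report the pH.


pH = −log10[H+]
pH = −log10(0.06267) = 1.2

1.2


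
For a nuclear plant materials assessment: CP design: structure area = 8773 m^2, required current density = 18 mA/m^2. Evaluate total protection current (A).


I = area * current density, then convert mA → A (÷1000)
I = 8773 * 18 / 1000 = 157.91 A

157.91 A


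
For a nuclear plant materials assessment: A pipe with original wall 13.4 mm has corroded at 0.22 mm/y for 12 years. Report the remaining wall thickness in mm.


Remaining wall = original − CR × time
t = 13.4 − 0.22*12 = 13.4 − 2.64 = 10.76 mm

10.76 mm


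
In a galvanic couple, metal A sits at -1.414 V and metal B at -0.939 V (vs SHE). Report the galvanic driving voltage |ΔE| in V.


Driving voltage is the absolute potential difference.
|ΔE| = |-1.414 − (-0.939)| = 0.475 V

0.475 V


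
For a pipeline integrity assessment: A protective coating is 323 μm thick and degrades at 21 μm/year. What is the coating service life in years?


Service life = thickness / degradation rate
Life = 323 / 21 = 15.4 years

15.4 years


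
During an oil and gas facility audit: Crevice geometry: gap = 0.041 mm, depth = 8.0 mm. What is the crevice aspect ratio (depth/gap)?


Aspect ratio = depth / gap
Ratio = 8.0 / 0.041 = 195.1

195.1


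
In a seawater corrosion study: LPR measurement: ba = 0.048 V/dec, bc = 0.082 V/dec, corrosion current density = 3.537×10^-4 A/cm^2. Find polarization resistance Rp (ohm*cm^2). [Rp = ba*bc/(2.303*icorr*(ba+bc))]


Apply the Stern-Geary equation: Rp = ba*bc / (2.303*icorr*(ba+bc))
ba*bc = 0.048*0.082 = 0.003936
ba+bc = 0.13; 2.303*icorr*(ba+bc) = 2.303*3.537×10^-4*0.13 = 1.0589424×10^-4
Rp = 0.003936 / 1.0589424×10^-4 = 37.2 ohm*cm^2

37.2 ohm*cm^2


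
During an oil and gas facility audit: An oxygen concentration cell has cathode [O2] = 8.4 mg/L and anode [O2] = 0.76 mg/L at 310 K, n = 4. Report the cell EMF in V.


Apply the Nernst concentration-cell relation: E = (RT/nF)*ln(C_cathode/C_anode)
RT/nF = 8.314*310/(4*96485) = 0.00667808 V
ln(8.4/0.76) = 2.40267
E = 0.00667808 * 2.40267 = 0.01605 V

0.01605 V


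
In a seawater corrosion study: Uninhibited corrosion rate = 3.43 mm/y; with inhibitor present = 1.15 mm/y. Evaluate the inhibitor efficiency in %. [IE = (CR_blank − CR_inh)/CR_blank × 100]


Apply the inhibitor-efficiency definition: IE = (CR_blank − CR_inh)/CR_blank × 100
IE = (3.43 − 1.15) / 3.43 × 100
IE = 2.28 / 3.43 × 100 = 66.5 %

66.5 %


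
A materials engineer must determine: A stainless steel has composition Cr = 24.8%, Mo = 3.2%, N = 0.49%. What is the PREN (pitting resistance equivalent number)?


Apply the PREN formula: PREN = Cr + 3.3*Mo + 16*N
PREN = 24.8 + 3.3*3.2 + 16*0.49
PREN = 24.8 + 10.56 + 7.84 = 43.2

43.2


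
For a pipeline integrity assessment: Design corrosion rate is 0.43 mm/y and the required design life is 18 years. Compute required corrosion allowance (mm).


Corrosion allowance = CR × design life
CA = 0.43 * 18 = 7.74 mm

7.74 mm


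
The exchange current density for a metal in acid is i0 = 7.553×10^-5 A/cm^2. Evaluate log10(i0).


i0 = 7.553×10^-5 A/cm^2
log10(i0) = -4.122

-4.122


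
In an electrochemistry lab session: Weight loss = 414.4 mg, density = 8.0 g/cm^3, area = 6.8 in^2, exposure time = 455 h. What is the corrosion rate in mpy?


Apply the mpy weight-loss relation: CR = 534 * W / (D * A * T)
Numerator: 534 * 414.4 = 221289.6
Denominator: 8.0 * 6.8 * 455 = 24752.0
CR = 221289.6 / 24752.0 = 8.9403 mpy

8.9403 mpy


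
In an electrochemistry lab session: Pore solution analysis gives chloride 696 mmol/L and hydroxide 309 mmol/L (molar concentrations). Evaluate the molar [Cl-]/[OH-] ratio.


Threshold parameter = [Cl-] / [OH-] (molar basis; both in mmol/L, so units cancel)
Ratio = 696 / 309 = 2.25

2.25


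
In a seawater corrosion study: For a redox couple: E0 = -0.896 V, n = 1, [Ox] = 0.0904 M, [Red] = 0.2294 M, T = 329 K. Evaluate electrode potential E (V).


Apply the Nernst equation: E = E0 + (RT/nF)*ln([Ox]/[Red])
Step 1: RT/nF = 8.314*329/(1*96485) = 0.02834955 V
Step 2: [Ox]/[Red] = 0.0904/0.2294 = 0.394071
Step 3: ln(0.394071) = -0.931224
Step 4: correction = 0.02834955 * -0.931224 = -0.0264 V
E = -0.896 + -0.0264 = -0.9224 V

-0.9224 V


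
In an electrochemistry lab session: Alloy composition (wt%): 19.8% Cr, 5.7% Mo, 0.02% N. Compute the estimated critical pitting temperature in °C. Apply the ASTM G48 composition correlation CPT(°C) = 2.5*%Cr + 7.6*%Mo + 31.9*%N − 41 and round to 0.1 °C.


Apply the ASTM G48 empirical CPT estimate: CPT(°C) = 2.5*%Cr + 7.6*%Mo + 31.9*%N − 41
2.5*19.8 = 49.5; 7.6*5.7 = 43.32; 31.9*0.02 = 0.638
CPT = 49.5 + 43.32 + 0.638 − 41 = 52.458 °C
Rounded to 0.1 °C: CPT ≈ 52.5 °C

52.5 °C


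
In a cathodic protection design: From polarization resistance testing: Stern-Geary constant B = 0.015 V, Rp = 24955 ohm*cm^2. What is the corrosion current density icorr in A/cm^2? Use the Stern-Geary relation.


Apply the Stern-Geary relation: icorr = B / Rp
icorr = 0.015 / 24955 = 6.011×10^-7 A/cm^2

6.011×10^-7 A/cm^2


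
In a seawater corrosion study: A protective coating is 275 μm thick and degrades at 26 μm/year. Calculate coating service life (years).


Service life = thickness / degradation rate
Life = 275 / 26 = 10.6 years

10.6 years


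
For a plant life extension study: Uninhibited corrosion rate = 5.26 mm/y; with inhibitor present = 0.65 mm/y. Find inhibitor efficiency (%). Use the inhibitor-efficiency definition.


Apply the inhibitor-efficiency definition: IE = (CR_blank − CR_inh)/CR_blank × 100
IE = (5.26 − 0.65) / 5.26 × 100
IE = 4.61 / 5.26 × 100 = 87.6 %

87.6 %


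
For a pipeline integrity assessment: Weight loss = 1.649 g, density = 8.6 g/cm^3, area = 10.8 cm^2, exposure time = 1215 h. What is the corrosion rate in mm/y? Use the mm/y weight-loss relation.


Apply the mm/y weight-loss relation: CR = 87600 * W / (D * A * T)
Numerator: 87600 * 1.649 = 144452.4
Denominator: 8.6 * 10.8 * 1215 = 112849.2
CR = 144452.4 / 112849.2 = 1.28 mm/y

1.28 mm/y


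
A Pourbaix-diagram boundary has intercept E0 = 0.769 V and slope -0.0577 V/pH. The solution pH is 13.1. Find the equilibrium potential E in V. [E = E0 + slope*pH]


Apply the Pourbaix line equation: E = E0 + slope*pH
E = 0.769 + (-0.0577)*13.1 = 0.769 + (-0.75587) = 0.01313 V
Rounded to 3 decimal places: E = 0.013 V

0.013 V


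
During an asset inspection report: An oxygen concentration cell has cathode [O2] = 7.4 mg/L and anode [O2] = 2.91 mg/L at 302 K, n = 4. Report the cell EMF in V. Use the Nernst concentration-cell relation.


Apply the Nernst concentration-cell relation: E = (RT/nF)*ln(C_cathode/C_anode)
RT/nF = 8.314*302/(4*96485) = 0.00650575 V
ln(7.4/2.91) = 0.93333
E = 0.00650575 * 0.93333 = 0.00607 V

0.00607 V


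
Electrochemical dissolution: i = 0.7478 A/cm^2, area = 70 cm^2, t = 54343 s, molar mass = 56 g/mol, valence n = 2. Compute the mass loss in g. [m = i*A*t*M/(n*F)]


Apply Faraday's law: m = i*A*t*M / (n*F)
Total charge passed Q = i*A*t = 0.7478*70*54343 = 2844638.678 C
m = Q*M/(n*F) = 2844638.678*56/(2*96485) = 825.5157 g

825.5157 g


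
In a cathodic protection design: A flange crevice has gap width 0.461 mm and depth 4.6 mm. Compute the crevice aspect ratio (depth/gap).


Aspect ratio = depth / gap
Ratio = 4.6 / 0.461 = 10.0

10.0


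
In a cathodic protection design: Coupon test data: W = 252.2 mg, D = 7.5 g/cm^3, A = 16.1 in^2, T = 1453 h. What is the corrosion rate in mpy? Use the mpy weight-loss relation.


Apply the mpy weight-loss relation: CR = 534 * W / (D * A * T)
Numerator: 534 * 252.2 = 134674.8
Denominator: 7.5 * 16.1 * 1453 = 175449.75
CR = 134674.8 / 175449.75 = 0.7676 mpy

0.7676 mpy


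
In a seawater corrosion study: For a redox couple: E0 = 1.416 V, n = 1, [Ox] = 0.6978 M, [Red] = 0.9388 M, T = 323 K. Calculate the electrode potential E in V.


Apply the Nernst equation: E = E0 + (RT/nF)*ln([Ox]/[Red])
Step 1: RT/nF = 8.314*323/(1*96485) = 0.02783253 V
Step 2: [Ox]/[Red] = 0.6978/0.9388 = 0.743289
Step 3: ln(0.743289) = -0.29667
Step 4: correction = 0.02783253 * -0.29667 = -0.008 V
E = 1.416 + -0.008 = 1.408 V

1.408 V


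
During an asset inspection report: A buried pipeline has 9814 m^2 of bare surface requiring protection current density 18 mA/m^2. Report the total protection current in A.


I = area * current density, then convert mA → A (÷1000)
I = 9814 * 18 / 1000 = 176.65 A

176.65 A


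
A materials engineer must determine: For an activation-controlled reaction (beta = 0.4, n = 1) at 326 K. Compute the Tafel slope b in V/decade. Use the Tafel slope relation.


Apply the Tafel slope relation: b = 2.303*R*T/(beta*n*F)
Numerator: 2.303 * 8.314 * 326 = 6241.97
Denominator: 0.4 * 1 * 96485 = 38594.0
b = 6241.97 / 38594.0 = 0.1617 V/decade

0.1617 V/decade


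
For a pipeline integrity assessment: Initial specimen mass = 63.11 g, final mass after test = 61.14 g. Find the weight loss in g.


Weight loss = initial − final
WL = 63.11 − 61.14 = 1.97 g

1.97 g


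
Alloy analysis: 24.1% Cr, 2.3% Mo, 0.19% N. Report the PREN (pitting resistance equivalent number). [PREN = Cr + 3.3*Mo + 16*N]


Apply the PREN formula: PREN = Cr + 3.3*Mo + 16*N
PREN = 24.1 + 3.3*2.3 + 16*0.19
PREN = 24.1 + 7.59 + 3.04 = 34.73

34.73


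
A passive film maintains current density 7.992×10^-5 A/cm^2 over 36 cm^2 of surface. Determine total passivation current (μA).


I = i_pass * A, then convert A → μA (×10^6)
I = 7.992×10^-5 * 36 * 10^6 = 2877.12 μA

2877.12 μA


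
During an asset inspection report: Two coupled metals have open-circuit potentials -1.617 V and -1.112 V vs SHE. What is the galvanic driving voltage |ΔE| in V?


Driving voltage is the absolute potential difference.
|ΔE| = |-1.617 − (-1.112)| = 0.505 V

0.505 V


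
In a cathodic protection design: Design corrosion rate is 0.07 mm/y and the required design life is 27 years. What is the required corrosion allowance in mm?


Corrosion allowance = CR × design life
CA = 0.07 * 27 = 1.89 mm

1.89 mm


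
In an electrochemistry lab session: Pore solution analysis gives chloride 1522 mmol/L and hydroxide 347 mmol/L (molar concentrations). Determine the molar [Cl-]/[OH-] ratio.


Threshold parameter = [Cl-] / [OH-] (molar basis; both in mmol/L, so units cancel)
Ratio = 1522 / 347 = 4.39

4.39


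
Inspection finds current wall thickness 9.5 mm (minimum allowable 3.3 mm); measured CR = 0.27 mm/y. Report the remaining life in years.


Apply the remaining-life relation: RL = (t_current − t_min) / CR
RL = (9.5 − 3.3) / 0.27 = 6.2 / 0.27 = 23.0 years

23.0 years


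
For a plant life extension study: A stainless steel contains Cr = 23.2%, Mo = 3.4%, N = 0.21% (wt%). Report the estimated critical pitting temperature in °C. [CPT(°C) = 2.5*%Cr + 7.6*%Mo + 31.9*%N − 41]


Apply the ASTM G48 empirical CPT estimate: CPT(°C) = 2.5*%Cr + 7.6*%Mo + 31.9*%N − 41
2.5*23.2 = 58; 7.6*3.4 = 25.84; 31.9*0.21 = 6.699
CPT = 58 + 25.84 + 6.699 − 41 = 49.539 °C
Rounded to 0.1 °C: CPT ≈ 49.5 °C

49.5 °C


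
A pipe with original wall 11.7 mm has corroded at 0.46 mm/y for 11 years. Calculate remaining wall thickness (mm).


Remaining wall = original − CR × time
t = 11.7 − 0.46*11 = 11.7 − 5.06 = 6.64 mm

6.64 mm


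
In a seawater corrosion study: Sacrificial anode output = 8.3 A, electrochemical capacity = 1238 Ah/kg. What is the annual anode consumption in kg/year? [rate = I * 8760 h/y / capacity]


Annual consumption = current * hours per year / capacity
Rate = 8.3 * 8760 / 1238 = 58.7 kg/year

58.7 kg/year


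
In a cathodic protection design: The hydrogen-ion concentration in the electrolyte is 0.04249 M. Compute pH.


pH = −log10[H+]
pH = −log10(0.04249) = 1.37

1.37


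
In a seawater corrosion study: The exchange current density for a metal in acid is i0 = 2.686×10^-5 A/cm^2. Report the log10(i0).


i0 = 2.686×10^-5 A/cm^2
log10(i0) = -4.571

-4.571


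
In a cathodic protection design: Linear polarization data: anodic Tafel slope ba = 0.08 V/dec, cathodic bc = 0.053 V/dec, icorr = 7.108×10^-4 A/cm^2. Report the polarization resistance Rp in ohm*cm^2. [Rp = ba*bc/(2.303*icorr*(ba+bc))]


Apply the Stern-Geary equation: Rp = ba*bc / (2.303*icorr*(ba+bc))
ba*bc = 0.08*0.053 = 0.00424
ba+bc = 0.133; 2.303*icorr*(ba+bc) = 2.303*7.108×10^-4*0.133 = 2.1771733×10^-4
Rp = 0.00424 / 2.1771733×10^-4 = 19.47 ohm*cm^2

19.47 ohm*cm^2


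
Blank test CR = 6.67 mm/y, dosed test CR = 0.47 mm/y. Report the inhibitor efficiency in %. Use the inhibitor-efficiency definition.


Apply the inhibitor-efficiency definition: IE = (CR_blank − CR_inh)/CR_blank × 100
IE = (6.67 − 0.47) / 6.67 × 100
IE = 6.2 / 6.67 × 100 = 93.0 %

93.0 %


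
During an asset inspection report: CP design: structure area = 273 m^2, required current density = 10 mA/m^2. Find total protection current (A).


I = area * current density, then convert mA → A (÷1000)
I = 273 * 10 / 1000 = 2.73 A

2.73 A


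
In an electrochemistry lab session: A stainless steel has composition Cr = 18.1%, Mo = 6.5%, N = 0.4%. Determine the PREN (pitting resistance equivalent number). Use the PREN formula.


Apply the PREN formula: PREN = Cr + 3.3*Mo + 16*N
PREN = 18.1 + 3.3*6.5 + 16*0.4
PREN = 18.1 + 21.45 + 6.4 = 45.95

45.95


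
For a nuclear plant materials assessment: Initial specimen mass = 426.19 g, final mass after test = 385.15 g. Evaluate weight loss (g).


Weight loss = initial − final
WL = 426.19 − 385.15 = 41.04 g

41.04 g


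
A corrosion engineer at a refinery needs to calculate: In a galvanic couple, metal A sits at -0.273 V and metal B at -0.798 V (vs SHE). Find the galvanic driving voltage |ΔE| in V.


Driving voltage is the absolute potential difference.
|ΔE| = |-0.273 − (-0.798)| = 0.525 V

0.525 V


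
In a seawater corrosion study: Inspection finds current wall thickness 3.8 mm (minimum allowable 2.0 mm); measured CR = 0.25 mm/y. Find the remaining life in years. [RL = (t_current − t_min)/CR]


Apply the remaining-life relation: RL = (t_current − t_min) / CR
RL = (3.8 − 2.0) / 0.25 = 1.8 / 0.25 = 7.2 years

7.2 years


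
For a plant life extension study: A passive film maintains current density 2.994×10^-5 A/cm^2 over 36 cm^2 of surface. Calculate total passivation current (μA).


I = i_pass * A, then convert A → μA (×10^6)
I = 2.994×10^-5 * 36 * 10^6 = 1077.84 μA

1077.84 μA


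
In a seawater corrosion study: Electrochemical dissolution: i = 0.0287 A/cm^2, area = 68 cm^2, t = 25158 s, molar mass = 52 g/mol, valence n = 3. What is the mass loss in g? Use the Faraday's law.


Apply Faraday's law: m = i*A*t*M / (n*F)
Total charge passed Q = i*A*t = 0.0287*68*25158 = 49098.3528 C
m = Q*M/(n*F) = 49098.3528*52/(3*96485) = 8.82042 g

8.82042 g


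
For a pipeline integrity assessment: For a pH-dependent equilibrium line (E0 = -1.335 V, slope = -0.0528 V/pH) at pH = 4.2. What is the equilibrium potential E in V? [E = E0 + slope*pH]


Apply the Pourbaix line equation: E = E0 + slope*pH
E = -1.335 + (-0.0528)*4.2 = -1.335 + (-0.22176) = -1.55676 V
Rounded to 3 decimal places: E = -1.557 V

-1.557 V


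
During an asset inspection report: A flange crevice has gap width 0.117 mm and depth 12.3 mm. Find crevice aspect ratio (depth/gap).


Aspect ratio = depth / gap
Ratio = 12.3 / 0.117 = 105.1

105.1


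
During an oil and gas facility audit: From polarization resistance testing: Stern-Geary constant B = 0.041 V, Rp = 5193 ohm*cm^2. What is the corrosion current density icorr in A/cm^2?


Apply the Stern-Geary relation: icorr = B / Rp
icorr = 0.041 / 5193 = 7.895×10^-6 A/cm^2

7.895×10^-6 A/cm^2


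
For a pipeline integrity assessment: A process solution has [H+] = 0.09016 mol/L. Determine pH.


pH = −log10[H+]
pH = −log10(0.09016) = 1.04

1.04


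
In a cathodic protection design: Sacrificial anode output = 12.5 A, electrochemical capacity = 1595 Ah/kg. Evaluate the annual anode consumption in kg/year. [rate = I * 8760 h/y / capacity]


Annual consumption = current * hours per year / capacity
Rate = 12.5 * 8760 / 1595 = 68.7 kg/year

68.7 kg/year


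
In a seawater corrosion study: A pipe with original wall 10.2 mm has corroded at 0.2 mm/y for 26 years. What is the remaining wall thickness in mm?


Remaining wall = original − CR × time
t = 10.2 − 0.2*26 = 10.2 − 5.2 = 5.0 mm

5.0 mm


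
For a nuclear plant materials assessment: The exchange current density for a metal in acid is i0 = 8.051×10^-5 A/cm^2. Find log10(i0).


i0 = 8.051×10^-5 A/cm^2
log10(i0) = -4.094

-4.094


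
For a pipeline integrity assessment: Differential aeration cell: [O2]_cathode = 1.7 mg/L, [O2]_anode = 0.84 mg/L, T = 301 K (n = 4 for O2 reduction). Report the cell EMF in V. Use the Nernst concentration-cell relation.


Apply the Nernst concentration-cell relation: E = (RT/nF)*ln(C_cathode/C_anode)
RT/nF = 8.314*301/(4*96485) = 0.0064842 V
ln(1.7/0.84) = 0.70498
E = 0.0064842 * 0.70498 = 0.00457 V

0.00457 V


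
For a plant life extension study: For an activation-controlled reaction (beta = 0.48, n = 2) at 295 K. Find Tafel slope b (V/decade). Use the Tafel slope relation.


Apply the Tafel slope relation: b = 2.303*R*T/(beta*n*F)
Numerator: 2.303 * 8.314 * 295 = 5648.41
Denominator: 0.48 * 2 * 96485 = 92625.6
b = 5648.41 / 92625.6 = 0.061 V/decade

0.061 V/decade


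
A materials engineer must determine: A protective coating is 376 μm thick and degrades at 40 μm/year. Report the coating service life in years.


Service life = thickness / degradation rate
Life = 376 / 40 = 9.4 years

9.4 years


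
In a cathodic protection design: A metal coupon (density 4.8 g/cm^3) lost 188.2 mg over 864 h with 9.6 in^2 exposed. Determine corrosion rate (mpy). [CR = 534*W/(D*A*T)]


Apply the mpy weight-loss relation: CR = 534 * W / (D * A * T)
Numerator: 534 * 188.2 = 100498.8
Denominator: 4.8 * 9.6 * 864 = 39813.12
CR = 100498.8 / 39813.12 = 2.5243 mpy

2.5243 mpy


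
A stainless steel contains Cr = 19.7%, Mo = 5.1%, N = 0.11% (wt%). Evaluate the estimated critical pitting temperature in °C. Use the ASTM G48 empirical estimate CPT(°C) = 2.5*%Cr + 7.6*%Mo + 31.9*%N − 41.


Apply the ASTM G48 empirical CPT estimate: CPT(°C) = 2.5*%Cr + 7.6*%Mo + 31.9*%N − 41
2.5*19.7 = 49.25; 7.6*5.1 = 38.76; 31.9*0.11 = 3.509
CPT = 49.25 + 38.76 + 3.509 − 41 = 50.519 °C
Rounded to 0.1 °C: CPT ≈ 50.5 °C

50.5 °C


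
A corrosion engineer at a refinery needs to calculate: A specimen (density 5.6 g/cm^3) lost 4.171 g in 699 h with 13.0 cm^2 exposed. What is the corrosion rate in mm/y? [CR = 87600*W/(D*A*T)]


Apply the mm/y weight-loss relation: CR = 87600 * W / (D * A * T)
Numerator: 87600 * 4.171 = 365379.6
Denominator: 5.6 * 13.0 * 699 = 50887.2
CR = 365379.6 / 50887.2 = 7.180187 mm/y

7.180187 mm/y


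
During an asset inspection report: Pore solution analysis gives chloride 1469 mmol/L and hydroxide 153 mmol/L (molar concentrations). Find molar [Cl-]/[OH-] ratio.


Threshold parameter = [Cl-] / [OH-] (molar basis; both in mmol/L, so units cancel)
Ratio = 1469 / 153 = 9.6

9.6


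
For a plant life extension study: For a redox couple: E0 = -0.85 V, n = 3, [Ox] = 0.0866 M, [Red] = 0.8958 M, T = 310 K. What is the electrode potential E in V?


Apply the Nernst equation: E = E0 + (RT/nF)*ln([Ox]/[Red])
Step 1: RT/nF = 8.314*310/(3*96485) = 0.00890411 V
Step 2: [Ox]/[Red] = 0.0866/0.8958 = 0.096673
Step 3: ln(0.096673) = -2.336421
Step 4: correction = 0.00890411 * -2.336421 = -0.021 V
E = -0.85 + -0.021 = -0.871 V

-0.871 V


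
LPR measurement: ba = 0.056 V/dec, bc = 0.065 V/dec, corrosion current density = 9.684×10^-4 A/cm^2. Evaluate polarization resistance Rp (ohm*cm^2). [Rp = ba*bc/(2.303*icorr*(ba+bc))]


Apply the Stern-Geary equation: Rp = ba*bc / (2.303*icorr*(ba+bc))
ba*bc = 0.056*0.065 = 0.00364
ba+bc = 0.121; 2.303*icorr*(ba+bc) = 2.303*9.684×10^-4*0.121 = 2.6985725×10^-4
Rp = 0.00364 / 2.6985725×10^-4 = 13.49 ohm*cm^2

13.49 ohm*cm^2


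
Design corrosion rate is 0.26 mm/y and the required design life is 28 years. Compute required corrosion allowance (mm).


Corrosion allowance = CR × design life
CA = 0.26 * 28 = 7.28 mm

7.28 mm


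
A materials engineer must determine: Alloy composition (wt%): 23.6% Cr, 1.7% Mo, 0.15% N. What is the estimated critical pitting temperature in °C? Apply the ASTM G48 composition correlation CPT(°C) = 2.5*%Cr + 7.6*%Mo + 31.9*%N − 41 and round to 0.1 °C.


Apply the ASTM G48 empirical CPT estimate: CPT(°C) = 2.5*%Cr + 7.6*%Mo + 31.9*%N − 41
2.5*23.6 = 59; 7.6*1.7 = 12.92; 31.9*0.15 = 4.785
CPT = 59 + 12.92 + 4.785 − 41 = 35.705 °C
Rounded to 0.1 °C: CPT ≈ 35.7 °C

35.7 °C


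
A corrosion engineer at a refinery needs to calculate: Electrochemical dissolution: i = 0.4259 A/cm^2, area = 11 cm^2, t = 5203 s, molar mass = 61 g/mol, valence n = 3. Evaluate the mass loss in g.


Apply Faraday's law: m = i*A*t*M / (n*F)
Total charge passed Q = i*A*t = 0.4259*11*5203 = 24375.5347 C
m = Q*M/(n*F) = 24375.5347*61/(3*96485) = 5.137 g

5.137 g


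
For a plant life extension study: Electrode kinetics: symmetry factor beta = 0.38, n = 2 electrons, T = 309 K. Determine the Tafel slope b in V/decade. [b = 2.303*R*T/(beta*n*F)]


Apply the Tafel slope relation: b = 2.303*R*T/(beta*n*F)
Numerator: 2.303 * 8.314 * 309 = 5916.47
Denominator: 0.38 * 2 * 96485 = 73328.6
b = 5916.47 / 73328.6 = 0.081 V/decade

0.081 V/decade


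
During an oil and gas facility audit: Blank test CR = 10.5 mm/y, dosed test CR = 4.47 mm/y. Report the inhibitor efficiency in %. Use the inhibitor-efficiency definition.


Apply the inhibitor-efficiency definition: IE = (CR_blank − CR_inh)/CR_blank × 100
IE = (10.5 − 4.47) / 10.5 × 100
IE = 6.03 / 10.5 × 100 = 57.4 %

57.4 %


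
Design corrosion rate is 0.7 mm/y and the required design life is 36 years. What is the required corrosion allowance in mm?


Corrosion allowance = CR × design life
CA = 0.7 * 36 = 25.2 mm

25.2 mm


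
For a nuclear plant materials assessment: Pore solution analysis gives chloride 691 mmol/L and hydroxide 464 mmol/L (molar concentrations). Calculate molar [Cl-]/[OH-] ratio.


Threshold parameter = [Cl-] / [OH-] (molar basis; both in mmol/L, so units cancel)
Ratio = 691 / 464 = 1.49

1.49


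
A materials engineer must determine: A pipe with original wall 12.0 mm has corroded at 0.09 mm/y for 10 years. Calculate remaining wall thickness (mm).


Remaining wall = original − CR × time
t = 12.0 − 0.09*10 = 12.0 − 0.9 = 11.1 mm

11.1 mm


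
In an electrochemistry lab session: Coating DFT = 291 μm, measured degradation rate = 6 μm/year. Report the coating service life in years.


Service life = thickness / degradation rate
Life = 291 / 6 = 48.5 years

48.5 years


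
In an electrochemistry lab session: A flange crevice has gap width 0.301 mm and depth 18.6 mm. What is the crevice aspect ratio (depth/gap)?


Aspect ratio = depth / gap
Ratio = 18.6 / 0.301 = 61.8

61.8


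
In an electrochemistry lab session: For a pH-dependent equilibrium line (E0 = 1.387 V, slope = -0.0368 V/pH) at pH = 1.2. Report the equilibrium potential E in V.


Apply the Pourbaix line equation: E = E0 + slope*pH
E = 1.387 + (-0.0368)*1.2 = 1.387 + (-0.04416) = 1.34284 V
Rounded to 3 decimal places: E = 1.343 V

1.343 V


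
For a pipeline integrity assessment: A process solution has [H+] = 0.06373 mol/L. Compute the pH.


pH = −log10[H+]
pH = −log10(0.06373) = 1.2

1.2


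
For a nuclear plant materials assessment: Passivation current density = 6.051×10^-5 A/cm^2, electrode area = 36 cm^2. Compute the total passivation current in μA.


I = i_pass * A, then convert A → μA (×10^6)
I = 6.051×10^-5 * 36 * 10^6 = 2178.36 μA

2178.36 μA


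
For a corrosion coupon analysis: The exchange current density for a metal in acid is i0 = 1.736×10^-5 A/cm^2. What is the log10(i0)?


i0 = 1.736×10^-5 A/cm^2
log10(i0) = -4.76

-4.76
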